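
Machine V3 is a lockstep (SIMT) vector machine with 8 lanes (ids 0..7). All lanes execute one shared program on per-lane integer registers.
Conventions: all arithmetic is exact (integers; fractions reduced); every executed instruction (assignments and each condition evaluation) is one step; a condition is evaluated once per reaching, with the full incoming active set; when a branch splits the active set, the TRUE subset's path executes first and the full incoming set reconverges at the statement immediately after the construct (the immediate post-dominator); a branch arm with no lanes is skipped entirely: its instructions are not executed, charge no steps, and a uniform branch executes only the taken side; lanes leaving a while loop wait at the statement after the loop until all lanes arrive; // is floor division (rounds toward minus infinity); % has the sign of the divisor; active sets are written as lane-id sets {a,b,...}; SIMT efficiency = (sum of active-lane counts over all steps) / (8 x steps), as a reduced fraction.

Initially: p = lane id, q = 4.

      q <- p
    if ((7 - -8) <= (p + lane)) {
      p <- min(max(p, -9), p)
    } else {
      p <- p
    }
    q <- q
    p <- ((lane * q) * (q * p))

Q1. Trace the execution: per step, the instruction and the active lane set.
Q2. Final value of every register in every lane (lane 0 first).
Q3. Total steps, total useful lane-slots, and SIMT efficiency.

step 0: q <- p                       {0,1,2,3,4,5,6,7}
step 1: eval ((7 - -8) <= (p + lane)) {0,1,2,3,4,5,6,7}
step 2: p <- p                       {0,1,2,3,4,5,6,7}
step 3: q <- q                       {0,1,2,3,4,5,6,7}
step 4: p <- ((lane * q) * (q * p))  {0,1,2,3,4,5,6,7}

Answer: 5 steps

p: 0,1,16,81,256,625,1296,2401
q: 0,1,2,3,4,5,6,7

steps = 5; useful = 40; efficiency = 40/40 = 1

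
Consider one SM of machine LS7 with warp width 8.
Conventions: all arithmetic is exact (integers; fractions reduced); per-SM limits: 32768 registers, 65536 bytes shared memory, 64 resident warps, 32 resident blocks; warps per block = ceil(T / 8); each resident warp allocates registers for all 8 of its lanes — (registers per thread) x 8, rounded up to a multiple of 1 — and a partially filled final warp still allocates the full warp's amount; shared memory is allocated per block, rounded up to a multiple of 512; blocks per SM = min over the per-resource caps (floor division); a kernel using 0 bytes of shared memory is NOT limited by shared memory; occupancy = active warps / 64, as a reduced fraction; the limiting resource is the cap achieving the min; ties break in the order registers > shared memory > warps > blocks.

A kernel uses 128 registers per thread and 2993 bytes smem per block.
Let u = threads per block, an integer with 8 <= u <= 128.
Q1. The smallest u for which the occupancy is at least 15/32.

Answer: u = 9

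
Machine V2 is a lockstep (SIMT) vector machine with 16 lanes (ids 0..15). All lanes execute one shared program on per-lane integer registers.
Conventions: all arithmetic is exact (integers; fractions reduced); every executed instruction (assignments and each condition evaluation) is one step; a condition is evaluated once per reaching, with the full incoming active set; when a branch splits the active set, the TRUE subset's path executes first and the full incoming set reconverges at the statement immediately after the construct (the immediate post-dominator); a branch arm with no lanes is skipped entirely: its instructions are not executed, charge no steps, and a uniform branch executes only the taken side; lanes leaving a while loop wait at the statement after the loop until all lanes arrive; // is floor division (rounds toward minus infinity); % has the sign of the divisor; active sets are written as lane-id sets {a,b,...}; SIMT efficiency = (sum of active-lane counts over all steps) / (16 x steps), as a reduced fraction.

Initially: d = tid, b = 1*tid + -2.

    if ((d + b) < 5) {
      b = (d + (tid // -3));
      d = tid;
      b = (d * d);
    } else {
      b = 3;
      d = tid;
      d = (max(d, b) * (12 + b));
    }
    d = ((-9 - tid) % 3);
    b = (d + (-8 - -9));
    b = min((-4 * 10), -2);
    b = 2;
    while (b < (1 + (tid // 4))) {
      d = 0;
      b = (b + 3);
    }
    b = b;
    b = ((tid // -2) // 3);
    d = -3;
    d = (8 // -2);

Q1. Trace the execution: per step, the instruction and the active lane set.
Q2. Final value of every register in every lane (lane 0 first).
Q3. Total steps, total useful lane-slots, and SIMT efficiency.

step 0: eval ((d + b) < 5)           {0,1,2,3,4,5,6,7,8,9,10,11,12,13,14,15}
step 1: b <- (d + (tid // -3))       {0,1,2,3}
step 2: d <- tid                     {0,1,2,3}
step 3: b <- (d * d)                 {0,1,2,3}
step 4: b <- 3                       {4,5,6,7,8,9,10,11,12,13,14,15}
step 5: d <- tid                     {4,5,6,7,8,9,10,11,12,13,14,15}
step 6: d <- (max(d, b) * (12 + b))  {4,5,6,7,8,9,10,11,12,13,14,15}
step 7: d <- ((-9 - tid) % 3)        {0,1,2,3,4,5,6,7,8,9,10,11,12,13,14,15}
step 8: b <- (d + (-8 - -9))         {0,1,2,3,4,5,6,7,8,9,10,11,12,13,14,15}
step 9: b <- min((-4 * 10), -2)      {0,1,2,3,4,5,6,7,8,9,10,11,12,13,14,15}
step 10: b <- 2                       {0,1,2,3,4,5,6,7,8,9,10,11,12,13,14,15}
step 11: eval (b < (1 + (tid // 4)))  {0,1,2,3,4,5,6,7,8,9,10,11,12,13,14,15}
step 12: d <- 0                       {8,9,10,11,12,13,14,15}
step 13: b <- (b + 3)                 {8,9,10,11,12,13,14,15}
step 14: eval (b < (1 + (tid // 4)))  {8,9,10,11,12,13,14,15}
step 15: b <- b                       {0,1,2,3,4,5,6,7,8,9,10,11,12,13,14,15}
step 16: b <- ((tid // -2) // 3)      {0,1,2,3,4,5,6,7,8,9,10,11,12,13,14,15}
step 17: d <- -3                      {0,1,2,3,4,5,6,7,8,9,10,11,12,13,14,15}
step 18: d <- (8 // -2)               {0,1,2,3,4,5,6,7,8,9,10,11,12,13,14,15}

Answer: 19 steps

d: -4,-4,-4,-4,-4,-4,-4,-4,-4,-4,-4,-4,-4,-4,-4,-4
b: 0,-1,-1,-1,-1,-1,-1,-2,-2,-2,-2,-2,-2,-3,-3,-3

steps = 19; useful = 232; efficiency = 232/304 = 29/38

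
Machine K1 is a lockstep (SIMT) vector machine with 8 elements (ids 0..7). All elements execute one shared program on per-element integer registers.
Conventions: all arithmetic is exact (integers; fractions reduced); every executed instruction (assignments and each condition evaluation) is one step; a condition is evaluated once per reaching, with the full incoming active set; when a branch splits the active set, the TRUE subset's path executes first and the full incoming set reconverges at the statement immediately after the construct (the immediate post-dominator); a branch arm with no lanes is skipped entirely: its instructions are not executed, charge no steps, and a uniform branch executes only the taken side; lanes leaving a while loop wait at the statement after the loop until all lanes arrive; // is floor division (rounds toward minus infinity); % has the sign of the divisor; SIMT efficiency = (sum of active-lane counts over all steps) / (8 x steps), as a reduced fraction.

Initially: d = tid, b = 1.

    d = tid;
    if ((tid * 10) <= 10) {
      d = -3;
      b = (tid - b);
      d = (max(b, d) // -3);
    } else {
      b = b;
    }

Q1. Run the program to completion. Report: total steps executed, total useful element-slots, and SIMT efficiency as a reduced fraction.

Answer: 6 steps, 28 useful, 7/12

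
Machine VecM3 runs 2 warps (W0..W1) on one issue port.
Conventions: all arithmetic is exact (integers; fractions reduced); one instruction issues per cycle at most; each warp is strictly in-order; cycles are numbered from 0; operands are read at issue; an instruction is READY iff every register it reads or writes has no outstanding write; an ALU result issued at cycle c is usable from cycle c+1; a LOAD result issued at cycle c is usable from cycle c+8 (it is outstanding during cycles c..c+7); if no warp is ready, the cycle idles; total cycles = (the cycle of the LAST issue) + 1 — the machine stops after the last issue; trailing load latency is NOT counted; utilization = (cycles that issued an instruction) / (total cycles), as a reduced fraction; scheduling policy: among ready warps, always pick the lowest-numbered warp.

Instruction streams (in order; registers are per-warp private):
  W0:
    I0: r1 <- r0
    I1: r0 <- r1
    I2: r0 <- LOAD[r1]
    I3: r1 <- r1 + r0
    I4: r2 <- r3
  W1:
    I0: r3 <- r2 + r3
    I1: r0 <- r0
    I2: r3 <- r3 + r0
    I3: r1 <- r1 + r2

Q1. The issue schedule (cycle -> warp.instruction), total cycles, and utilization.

cycle 0: W0.I0
cycle 1: W0.I1
cycle 2: W0.I2
cycle 3: W1.I0
cycle 4: W1.I1
cycle 5: W1.I2
cycle 6: W1.I3
cycle 7: idle
cycle 8: idle
cycle 9: idle
cycle 10: W0.I3
cycle 11: W0.I4

Answer: 12 cycles, utilization 3/4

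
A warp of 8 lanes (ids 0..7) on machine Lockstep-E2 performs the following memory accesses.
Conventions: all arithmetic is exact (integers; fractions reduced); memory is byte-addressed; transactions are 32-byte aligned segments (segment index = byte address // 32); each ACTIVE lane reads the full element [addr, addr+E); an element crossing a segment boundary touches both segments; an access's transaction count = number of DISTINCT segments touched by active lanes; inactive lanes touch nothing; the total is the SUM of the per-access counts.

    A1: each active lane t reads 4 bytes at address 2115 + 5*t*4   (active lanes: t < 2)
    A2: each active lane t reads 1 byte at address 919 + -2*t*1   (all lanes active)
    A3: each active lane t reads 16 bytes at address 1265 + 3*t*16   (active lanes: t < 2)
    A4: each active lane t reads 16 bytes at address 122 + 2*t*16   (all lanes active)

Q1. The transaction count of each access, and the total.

A1: 1 transaction
A2: 1 transaction
A3: 3 transactions
A4: 9 transactions

Answer: 1,1,3,9; total 14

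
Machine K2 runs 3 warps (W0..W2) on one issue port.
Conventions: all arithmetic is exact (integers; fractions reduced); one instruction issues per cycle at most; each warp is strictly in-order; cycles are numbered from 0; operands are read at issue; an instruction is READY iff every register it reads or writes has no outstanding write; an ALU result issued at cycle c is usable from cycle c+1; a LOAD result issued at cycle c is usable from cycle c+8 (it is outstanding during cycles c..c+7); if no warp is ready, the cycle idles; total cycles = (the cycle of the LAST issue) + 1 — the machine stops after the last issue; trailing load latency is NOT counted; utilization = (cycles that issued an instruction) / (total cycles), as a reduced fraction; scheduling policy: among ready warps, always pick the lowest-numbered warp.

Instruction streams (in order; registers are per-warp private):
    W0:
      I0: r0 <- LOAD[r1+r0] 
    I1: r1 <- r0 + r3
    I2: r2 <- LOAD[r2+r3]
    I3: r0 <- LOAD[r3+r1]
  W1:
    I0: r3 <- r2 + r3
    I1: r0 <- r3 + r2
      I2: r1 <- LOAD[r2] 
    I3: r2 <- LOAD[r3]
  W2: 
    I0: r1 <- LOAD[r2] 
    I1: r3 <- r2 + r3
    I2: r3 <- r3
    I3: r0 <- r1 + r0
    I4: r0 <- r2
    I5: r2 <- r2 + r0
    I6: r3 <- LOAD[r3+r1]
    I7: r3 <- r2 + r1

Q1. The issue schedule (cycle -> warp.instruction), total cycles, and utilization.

cycle 0: W0.I0
cycle 1: W1.I0
cycle 2: W1.I1
cycle 3: W1.I2
cycle 4: W1.I3
cycle 5: W2.I0
cycle 6: W2.I1
cycle 7: W2.I2
cycle 8: W0.I1
cycle 9: W0.I2
cycle 10: W0.I3
cycle 11: idle
cycle 12: idle
cycle 13: W2.I3
cycle 14: W2.I4
cycle 15: W2.I5
cycle 16: W2.I6
cycle 17: idle
cycle 18: idle
cycle 19: idle
cycle 20: idle
cycle 21: idle
cycle 22: idle
cycle 23: idle
cycle 24: W2.I7

Answer: 25 cycles, utilization 16/25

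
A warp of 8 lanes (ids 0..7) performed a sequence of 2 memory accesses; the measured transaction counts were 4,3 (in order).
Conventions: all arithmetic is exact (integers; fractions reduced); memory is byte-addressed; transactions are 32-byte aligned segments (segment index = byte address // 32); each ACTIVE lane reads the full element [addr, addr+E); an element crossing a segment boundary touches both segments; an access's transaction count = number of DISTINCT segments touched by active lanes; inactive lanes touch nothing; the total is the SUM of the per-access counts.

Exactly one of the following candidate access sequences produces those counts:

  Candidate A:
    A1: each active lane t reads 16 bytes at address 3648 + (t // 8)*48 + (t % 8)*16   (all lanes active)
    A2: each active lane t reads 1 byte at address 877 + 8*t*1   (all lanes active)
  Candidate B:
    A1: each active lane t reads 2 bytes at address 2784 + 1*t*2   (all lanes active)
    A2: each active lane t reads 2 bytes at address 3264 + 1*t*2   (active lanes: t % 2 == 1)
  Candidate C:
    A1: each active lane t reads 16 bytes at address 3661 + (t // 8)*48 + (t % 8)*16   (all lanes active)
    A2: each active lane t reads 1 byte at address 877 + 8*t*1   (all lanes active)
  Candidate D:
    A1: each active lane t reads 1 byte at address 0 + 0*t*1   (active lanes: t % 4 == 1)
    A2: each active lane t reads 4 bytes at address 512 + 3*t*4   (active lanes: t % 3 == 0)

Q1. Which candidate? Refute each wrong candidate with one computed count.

B: A1 gives 1 transaction, not 4
C: A1 gives 5 transactions, not 4
D: A1 gives 1 transaction, not 4
A: all counts match (4,3)

Answer: A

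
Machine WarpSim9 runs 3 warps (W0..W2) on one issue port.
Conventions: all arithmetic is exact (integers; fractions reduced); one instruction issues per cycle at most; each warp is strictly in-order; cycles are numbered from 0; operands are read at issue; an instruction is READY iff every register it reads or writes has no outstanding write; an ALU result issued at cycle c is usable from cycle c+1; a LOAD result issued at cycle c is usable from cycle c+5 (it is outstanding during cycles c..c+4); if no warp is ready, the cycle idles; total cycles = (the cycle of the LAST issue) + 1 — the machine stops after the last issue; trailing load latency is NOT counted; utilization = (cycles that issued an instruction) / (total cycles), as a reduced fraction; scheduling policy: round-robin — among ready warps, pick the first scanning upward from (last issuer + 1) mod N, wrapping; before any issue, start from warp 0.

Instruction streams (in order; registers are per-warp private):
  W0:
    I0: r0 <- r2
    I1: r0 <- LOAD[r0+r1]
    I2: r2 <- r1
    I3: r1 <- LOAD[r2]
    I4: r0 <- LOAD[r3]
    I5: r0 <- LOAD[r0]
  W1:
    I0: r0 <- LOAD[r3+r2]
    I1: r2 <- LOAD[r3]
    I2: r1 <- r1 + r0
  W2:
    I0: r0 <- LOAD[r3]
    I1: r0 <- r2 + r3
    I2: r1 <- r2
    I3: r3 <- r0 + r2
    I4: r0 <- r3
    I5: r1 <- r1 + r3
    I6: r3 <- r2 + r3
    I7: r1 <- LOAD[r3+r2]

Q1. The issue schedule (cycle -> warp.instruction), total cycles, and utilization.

cycle 0: W0.I0
cycle 1: W1.I0
cycle 2: W2.I0
cycle 3: W0.I1
cycle 4: W1.I1
cycle 5: W0.I2
cycle 6: W1.I2
cycle 7: W2.I1
cycle 8: W0.I3
cycle 9: W2.I2
cycle 10: W0.I4
cycle 11: W2.I3
cycle 12: W2.I4
cycle 13: W2.I5
cycle 14: W2.I6
cycle 15: W0.I5
cycle 16: W2.I7

Answer: 17 cycles, utilization 1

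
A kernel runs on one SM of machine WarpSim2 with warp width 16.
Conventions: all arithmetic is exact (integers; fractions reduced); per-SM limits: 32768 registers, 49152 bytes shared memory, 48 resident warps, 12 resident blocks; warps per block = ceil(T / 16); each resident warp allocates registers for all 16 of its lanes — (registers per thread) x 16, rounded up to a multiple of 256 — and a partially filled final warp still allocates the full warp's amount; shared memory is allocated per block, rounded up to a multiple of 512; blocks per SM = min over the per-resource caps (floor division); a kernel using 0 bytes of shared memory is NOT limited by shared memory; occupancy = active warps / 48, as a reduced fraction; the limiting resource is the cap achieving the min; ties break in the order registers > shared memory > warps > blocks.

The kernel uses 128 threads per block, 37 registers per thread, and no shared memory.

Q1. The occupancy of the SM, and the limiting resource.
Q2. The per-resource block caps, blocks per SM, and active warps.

Answer: occupancy 5/6, limited by registers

registers: 5 blocks
shared memory: no limit (kernel uses none)
warps: 6 blocks
blocks: 12 blocks

Answer: 5 blocks, 40 active warps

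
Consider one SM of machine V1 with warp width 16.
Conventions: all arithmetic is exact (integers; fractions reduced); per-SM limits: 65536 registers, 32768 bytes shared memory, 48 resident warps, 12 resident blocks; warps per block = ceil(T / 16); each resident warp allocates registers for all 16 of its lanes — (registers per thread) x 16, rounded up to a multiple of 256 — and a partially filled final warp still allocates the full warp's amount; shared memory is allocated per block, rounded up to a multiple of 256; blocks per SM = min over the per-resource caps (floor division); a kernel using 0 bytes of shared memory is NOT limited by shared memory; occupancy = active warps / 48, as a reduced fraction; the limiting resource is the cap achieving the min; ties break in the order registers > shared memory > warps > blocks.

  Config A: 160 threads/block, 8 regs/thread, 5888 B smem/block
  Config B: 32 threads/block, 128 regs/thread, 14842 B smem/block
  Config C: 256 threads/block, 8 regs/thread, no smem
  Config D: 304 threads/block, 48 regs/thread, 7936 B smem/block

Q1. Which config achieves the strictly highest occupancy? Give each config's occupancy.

occupancies: A 5/6, B 1/12, C 1, D 19/24

Answer: C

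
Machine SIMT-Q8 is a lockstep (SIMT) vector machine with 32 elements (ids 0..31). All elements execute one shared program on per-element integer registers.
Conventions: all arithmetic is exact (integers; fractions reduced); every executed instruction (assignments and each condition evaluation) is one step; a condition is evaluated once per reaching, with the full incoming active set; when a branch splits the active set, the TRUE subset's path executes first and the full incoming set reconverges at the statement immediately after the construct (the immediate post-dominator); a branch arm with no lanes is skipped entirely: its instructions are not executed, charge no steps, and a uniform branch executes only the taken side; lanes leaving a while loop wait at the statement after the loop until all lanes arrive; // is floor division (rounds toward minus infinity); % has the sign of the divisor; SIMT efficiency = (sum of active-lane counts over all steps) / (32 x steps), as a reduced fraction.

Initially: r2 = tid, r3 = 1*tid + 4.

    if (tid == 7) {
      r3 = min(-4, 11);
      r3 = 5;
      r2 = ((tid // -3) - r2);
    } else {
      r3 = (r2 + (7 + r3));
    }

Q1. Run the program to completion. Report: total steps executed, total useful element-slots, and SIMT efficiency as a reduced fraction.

Answer: 5 steps, 66 useful, 33/80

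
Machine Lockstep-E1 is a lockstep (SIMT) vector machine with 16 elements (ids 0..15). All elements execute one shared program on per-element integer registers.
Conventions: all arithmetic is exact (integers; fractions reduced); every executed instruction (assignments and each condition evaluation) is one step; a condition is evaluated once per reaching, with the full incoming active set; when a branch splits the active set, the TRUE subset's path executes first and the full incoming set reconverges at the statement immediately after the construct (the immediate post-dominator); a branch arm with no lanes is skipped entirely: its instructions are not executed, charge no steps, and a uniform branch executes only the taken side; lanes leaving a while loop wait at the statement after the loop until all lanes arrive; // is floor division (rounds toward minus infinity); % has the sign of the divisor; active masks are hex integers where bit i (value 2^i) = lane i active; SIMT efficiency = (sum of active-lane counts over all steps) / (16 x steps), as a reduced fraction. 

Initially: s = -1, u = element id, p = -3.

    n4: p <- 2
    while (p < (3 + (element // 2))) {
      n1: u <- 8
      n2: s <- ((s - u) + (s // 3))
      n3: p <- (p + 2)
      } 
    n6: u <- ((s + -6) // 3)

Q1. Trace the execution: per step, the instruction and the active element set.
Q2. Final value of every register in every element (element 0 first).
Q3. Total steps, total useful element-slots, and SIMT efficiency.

step 0: p <- 2                       0xffff
step 1: eval (p < (3 + (element // 2))) 0xffff
step 2: u <- 8                       0xffff
step 3: s <- ((s - u) + (s // 3))    0xffff
step 4: p <- (p + 2)                 0xffff
step 5: eval (p < (3 + (element // 2))) 0xffff
step 6: u <- 8                       0xfff0
step 7: s <- ((s - u) + (s // 3))    0xfff0
step 8: p <- (p + 2)                 0xfff0
step 9: eval (p < (3 + (element // 2))) 0xfff0
step 10: u <- 8                       0xff00
step 11: s <- ((s - u) + (s // 3))    0xff00
step 12: p <- (p + 2)                 0xff00
step 13: eval (p < (3 + (element // 2))) 0xff00
step 14: u <- 8                       0xf000
step 15: s <- ((s - u) + (s // 3))    0xf000
step 16: p <- (p + 2)                 0xf000
step 17: eval (p < (3 + (element // 2))) 0xf000
step 18: u <- ((s + -6) // 3)         0xffff

Answer: 19 steps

s: -10,-10,-10,-10,-22,-22,-22,-22,-38,-38,-38,-38,-59,-59,-59,-59
u: -6,-6,-6,-6,-10,-10,-10,-10,-15,-15,-15,-15,-22,-22,-22,-22
p: 4,4,4,4,6,6,6,6,8,8,8,8,10,10,10,10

steps = 19; useful = 208; efficiency = 208/304 = 13/19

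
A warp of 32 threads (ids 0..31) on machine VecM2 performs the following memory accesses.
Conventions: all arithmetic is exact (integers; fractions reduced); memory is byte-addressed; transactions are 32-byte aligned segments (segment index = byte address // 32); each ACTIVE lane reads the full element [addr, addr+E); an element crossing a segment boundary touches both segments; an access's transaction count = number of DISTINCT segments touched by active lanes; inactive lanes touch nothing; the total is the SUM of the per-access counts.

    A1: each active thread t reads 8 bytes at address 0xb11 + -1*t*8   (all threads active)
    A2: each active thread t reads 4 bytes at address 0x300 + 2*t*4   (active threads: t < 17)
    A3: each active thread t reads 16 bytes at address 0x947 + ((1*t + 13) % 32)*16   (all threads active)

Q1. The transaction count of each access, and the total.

A1: 9 transactions
A2: 5 transactions
A3: 17 transactions

Answer: 9,5,17; total 31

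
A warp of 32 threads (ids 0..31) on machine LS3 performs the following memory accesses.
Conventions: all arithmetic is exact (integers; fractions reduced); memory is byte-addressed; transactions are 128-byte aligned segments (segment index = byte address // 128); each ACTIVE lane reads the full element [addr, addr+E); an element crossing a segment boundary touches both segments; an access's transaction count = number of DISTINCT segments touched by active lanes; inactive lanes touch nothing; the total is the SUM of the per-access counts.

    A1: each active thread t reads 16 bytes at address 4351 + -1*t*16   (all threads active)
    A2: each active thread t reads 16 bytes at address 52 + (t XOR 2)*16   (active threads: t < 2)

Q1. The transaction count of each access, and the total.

A1: 5 transactions
A2: 1 transaction

Answer: 5,1; total 6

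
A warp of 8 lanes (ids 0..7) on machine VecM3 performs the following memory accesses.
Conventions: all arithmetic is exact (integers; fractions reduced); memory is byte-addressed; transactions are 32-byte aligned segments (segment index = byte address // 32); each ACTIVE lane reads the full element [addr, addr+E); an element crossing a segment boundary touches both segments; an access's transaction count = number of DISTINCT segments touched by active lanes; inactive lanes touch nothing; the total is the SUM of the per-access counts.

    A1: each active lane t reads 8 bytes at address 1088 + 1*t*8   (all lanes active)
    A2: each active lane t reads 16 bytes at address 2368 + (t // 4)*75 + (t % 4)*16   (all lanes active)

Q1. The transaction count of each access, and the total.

A1: 2 transactions
A2: 5 transactions

Answer: 2,5; total 7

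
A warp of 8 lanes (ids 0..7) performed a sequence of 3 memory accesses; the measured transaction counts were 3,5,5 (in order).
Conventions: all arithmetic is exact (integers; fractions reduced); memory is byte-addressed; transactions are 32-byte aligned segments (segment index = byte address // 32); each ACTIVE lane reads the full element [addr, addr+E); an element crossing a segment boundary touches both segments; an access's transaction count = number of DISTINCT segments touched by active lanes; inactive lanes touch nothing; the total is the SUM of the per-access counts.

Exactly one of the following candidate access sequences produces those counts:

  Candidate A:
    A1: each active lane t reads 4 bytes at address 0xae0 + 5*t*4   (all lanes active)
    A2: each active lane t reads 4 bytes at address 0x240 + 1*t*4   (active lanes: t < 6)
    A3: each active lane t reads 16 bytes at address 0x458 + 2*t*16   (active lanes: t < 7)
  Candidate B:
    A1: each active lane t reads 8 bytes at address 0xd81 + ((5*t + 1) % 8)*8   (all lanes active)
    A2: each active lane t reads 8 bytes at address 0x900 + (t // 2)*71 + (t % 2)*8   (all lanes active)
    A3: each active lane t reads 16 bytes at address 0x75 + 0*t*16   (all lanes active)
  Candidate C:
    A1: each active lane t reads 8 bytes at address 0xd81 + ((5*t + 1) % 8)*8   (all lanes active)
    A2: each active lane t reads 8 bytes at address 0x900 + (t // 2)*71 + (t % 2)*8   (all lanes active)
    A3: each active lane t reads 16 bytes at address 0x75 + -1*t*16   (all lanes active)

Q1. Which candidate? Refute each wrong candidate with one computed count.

A: A1 gives 5 transactions, not 3
B: A3 gives 2 transactions, not 5
C: all counts match (3,5,5)

Answer: C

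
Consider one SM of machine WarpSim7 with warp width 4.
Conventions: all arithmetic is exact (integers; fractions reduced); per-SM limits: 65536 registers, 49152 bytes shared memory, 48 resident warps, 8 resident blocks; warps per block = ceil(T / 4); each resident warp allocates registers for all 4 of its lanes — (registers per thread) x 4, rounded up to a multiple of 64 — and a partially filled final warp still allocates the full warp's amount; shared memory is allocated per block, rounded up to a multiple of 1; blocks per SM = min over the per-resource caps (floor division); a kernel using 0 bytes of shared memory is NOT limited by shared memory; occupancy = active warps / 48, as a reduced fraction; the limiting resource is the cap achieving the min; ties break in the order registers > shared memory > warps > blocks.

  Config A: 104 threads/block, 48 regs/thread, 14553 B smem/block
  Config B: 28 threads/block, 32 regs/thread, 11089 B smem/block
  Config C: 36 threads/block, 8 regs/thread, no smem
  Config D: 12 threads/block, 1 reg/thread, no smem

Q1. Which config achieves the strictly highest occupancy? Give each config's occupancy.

occupancies: A 13/24, B 7/12, C 15/16, D 1/2

Answer: C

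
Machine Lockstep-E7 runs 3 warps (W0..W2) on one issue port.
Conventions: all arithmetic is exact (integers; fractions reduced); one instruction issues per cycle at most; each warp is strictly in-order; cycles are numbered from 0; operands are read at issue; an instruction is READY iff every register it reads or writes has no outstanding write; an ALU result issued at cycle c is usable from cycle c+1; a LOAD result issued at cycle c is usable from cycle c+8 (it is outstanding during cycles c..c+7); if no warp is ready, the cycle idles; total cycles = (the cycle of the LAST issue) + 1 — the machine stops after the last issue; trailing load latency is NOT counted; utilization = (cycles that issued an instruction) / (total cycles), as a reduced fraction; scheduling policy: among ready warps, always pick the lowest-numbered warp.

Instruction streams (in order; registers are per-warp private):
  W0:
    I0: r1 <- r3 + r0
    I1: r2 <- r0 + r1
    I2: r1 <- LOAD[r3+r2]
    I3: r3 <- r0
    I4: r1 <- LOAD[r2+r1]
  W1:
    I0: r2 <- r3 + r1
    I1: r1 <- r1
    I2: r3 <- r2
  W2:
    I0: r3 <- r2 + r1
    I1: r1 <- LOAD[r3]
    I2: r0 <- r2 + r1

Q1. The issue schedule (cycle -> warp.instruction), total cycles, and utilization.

cycle 0: W0.I0
cycle 1: W0.I1
cycle 2: W0.I2
cycle 3: W0.I3
cycle 4: W1.I0
cycle 5: W1.I1
cycle 6: W1.I2
cycle 7: W2.I0
cycle 8: W2.I1
cycle 9: idle
cycle 10: W0.I4
cycle 11: idle
cycle 12: idle
cycle 13: idle
cycle 14: idle
cycle 15: idle
cycle 16: W2.I2

Answer: 17 cycles, utilization 11/17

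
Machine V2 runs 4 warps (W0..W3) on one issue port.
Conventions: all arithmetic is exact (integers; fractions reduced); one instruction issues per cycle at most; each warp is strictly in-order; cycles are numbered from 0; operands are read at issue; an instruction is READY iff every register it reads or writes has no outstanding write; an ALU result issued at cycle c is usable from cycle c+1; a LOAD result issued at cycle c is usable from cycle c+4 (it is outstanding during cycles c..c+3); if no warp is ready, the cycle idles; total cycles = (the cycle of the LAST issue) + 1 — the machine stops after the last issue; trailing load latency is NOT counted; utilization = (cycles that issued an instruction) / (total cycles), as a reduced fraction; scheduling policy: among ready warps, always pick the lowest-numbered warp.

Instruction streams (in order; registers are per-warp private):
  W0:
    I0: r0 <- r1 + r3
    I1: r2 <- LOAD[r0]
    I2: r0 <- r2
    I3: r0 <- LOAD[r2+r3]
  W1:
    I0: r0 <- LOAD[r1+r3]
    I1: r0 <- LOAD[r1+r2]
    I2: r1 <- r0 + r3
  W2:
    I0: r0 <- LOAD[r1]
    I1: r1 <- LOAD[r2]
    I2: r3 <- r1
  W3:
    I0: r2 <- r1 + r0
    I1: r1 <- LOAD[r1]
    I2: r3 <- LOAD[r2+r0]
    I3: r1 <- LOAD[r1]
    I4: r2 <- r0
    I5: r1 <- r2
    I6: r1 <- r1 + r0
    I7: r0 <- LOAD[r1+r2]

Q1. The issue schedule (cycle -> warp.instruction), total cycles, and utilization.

cycle 0: W0.I0
cycle 1: W0.I1
cycle 2: W1.I0
cycle 3: W2.I0
cycle 4: W2.I1
cycle 5: W0.I2
cycle 6: W0.I3
cycle 7: W1.I1
cycle 8: W2.I2
cycle 9: W3.I0
cycle 10: W3.I1
cycle 11: W1.I2
cycle 12: W3.I2
cycle 13: idle
cycle 14: W3.I3
cycle 15: W3.I4
cycle 16: idle
cycle 17: idle
cycle 18: W3.I5
cycle 19: W3.I6
cycle 20: W3.I7

Answer: 21 cycles, utilization 6/7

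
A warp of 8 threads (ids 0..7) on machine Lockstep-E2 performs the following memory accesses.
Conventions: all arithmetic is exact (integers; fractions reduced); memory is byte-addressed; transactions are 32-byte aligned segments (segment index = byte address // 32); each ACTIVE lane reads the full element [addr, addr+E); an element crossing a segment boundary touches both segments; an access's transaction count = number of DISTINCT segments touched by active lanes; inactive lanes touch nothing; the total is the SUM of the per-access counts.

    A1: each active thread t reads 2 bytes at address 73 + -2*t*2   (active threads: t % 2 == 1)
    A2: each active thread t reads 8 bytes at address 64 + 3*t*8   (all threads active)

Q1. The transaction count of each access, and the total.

A1: 2 transactions
A2: 6 transactions

Answer: 2,6; total 8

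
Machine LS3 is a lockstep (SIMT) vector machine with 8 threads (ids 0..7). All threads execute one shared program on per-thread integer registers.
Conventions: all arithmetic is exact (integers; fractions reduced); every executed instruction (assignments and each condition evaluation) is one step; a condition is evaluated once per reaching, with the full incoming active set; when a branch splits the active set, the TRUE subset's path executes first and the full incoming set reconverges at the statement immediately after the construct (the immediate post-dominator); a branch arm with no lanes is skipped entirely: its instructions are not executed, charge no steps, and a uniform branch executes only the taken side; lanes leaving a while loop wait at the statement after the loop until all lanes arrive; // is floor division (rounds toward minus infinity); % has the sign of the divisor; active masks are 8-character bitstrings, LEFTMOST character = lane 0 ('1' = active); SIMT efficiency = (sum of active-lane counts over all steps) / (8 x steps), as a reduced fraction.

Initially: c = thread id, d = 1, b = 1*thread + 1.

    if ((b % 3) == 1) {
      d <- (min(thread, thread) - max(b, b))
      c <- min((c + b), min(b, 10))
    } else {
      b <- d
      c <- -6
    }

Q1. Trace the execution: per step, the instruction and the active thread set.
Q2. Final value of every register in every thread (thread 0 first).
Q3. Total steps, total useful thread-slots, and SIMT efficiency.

step 0: eval ((b % 3) == 1)          11111111
step 1: d <- (min(thread, thread) - max(b, b)) 10010010
step 2: c <- min((c + b), min(b, 10)) 10010010
step 3: b <- d                       01101101
step 4: c <- -6                      01101101

Answer: 5 steps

c: 1,-6,-6,4,-6,-6,7,-6
d: -1,1,1,-1,1,1,-1,1
b: 1,1,1,4,1,1,7,1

steps = 5; useful = 24; efficiency = 24/40 = 3/5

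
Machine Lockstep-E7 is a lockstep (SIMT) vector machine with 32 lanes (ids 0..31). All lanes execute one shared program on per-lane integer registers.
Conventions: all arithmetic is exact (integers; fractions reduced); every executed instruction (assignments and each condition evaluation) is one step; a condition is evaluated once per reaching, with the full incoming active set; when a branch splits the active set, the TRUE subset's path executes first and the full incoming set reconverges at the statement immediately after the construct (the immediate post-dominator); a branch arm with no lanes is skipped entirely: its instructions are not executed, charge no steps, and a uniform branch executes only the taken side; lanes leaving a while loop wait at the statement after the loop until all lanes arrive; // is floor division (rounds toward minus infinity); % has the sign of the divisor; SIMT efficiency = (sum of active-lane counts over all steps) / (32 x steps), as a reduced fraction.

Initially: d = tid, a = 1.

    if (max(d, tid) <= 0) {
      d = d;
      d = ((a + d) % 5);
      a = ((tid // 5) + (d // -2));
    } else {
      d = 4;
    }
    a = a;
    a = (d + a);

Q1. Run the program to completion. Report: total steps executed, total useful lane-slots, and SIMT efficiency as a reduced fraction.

Answer: 7 steps, 130 useful, 65/112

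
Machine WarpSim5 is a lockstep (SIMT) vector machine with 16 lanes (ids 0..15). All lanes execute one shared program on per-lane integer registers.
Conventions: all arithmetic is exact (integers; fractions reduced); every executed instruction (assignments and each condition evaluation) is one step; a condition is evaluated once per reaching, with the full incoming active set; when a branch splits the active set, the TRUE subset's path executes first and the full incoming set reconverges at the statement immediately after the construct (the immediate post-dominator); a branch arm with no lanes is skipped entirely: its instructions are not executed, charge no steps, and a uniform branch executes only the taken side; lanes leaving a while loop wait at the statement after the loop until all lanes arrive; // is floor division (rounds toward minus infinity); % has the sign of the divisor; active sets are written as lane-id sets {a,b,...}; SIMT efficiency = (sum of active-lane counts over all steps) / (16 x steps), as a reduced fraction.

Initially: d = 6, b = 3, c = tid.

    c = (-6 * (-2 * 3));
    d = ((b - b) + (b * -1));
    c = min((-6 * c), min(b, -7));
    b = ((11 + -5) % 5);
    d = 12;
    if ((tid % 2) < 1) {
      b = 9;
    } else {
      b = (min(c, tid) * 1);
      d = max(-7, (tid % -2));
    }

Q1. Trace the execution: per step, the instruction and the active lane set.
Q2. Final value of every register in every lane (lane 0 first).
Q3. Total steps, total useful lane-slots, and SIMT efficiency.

step 0: c <- (-6 * (-2 * 3))         {0,1,2,3,4,5,6,7,8,9,10,11,12,13,14,15}
step 1: d <- ((b - b) + (b * -1))    {0,1,2,3,4,5,6,7,8,9,10,11,12,13,14,15}
step 2: c <- min((-6 * c), min(b, -7)) {0,1,2,3,4,5,6,7,8,9,10,11,12,13,14,15}
step 3: b <- ((11 + -5) % 5)         {0,1,2,3,4,5,6,7,8,9,10,11,12,13,14,15}
step 4: d <- 12                      {0,1,2,3,4,5,6,7,8,9,10,11,12,13,14,15}
step 5: eval ((tid % 2) < 1)         {0,1,2,3,4,5,6,7,8,9,10,11,12,13,14,15}
step 6: b <- 9                       {0,2,4,6,8,10,12,14}
step 7: b <- (min(c, tid) * 1)       {1,3,5,7,9,11,13,15}
step 8: d <- max(-7, (tid % -2))     {1,3,5,7,9,11,13,15}

Answer: 9 steps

d: 12,-1,12,-1,12,-1,12,-1,12,-1,12,-1,12,-1,12,-1
b: 9,-216,9,-216,9,-216,9,-216,9,-216,9,-216,9,-216,9,-216
c: -216,-216,-216,-216,-216,-216,-216,-216,-216,-216,-216,-216,-216,-216,-216,-216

steps = 9; useful = 120; efficiency = 120/144 = 5/6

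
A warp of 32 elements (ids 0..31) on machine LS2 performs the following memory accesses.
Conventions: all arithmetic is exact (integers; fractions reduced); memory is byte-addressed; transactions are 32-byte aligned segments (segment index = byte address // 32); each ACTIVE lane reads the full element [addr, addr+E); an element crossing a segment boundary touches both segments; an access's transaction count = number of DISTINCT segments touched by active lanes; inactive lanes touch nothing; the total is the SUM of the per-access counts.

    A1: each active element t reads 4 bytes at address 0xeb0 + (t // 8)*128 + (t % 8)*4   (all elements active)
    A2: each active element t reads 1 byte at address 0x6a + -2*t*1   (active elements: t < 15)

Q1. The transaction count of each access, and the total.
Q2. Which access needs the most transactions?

A1: 8 transactions
A2: 2 transactions

Answer: 8,2; total 10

Answer: A1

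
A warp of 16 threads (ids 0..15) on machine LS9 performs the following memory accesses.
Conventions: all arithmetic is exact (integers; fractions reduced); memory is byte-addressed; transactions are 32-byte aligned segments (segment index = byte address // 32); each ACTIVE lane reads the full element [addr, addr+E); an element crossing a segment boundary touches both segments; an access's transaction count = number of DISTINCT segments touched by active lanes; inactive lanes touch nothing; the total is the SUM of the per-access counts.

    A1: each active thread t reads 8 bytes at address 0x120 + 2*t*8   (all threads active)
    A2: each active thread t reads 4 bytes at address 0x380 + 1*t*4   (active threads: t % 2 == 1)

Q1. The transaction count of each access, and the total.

A1: 8 transactions
A2: 2 transactions

Answer: 8,2; total 10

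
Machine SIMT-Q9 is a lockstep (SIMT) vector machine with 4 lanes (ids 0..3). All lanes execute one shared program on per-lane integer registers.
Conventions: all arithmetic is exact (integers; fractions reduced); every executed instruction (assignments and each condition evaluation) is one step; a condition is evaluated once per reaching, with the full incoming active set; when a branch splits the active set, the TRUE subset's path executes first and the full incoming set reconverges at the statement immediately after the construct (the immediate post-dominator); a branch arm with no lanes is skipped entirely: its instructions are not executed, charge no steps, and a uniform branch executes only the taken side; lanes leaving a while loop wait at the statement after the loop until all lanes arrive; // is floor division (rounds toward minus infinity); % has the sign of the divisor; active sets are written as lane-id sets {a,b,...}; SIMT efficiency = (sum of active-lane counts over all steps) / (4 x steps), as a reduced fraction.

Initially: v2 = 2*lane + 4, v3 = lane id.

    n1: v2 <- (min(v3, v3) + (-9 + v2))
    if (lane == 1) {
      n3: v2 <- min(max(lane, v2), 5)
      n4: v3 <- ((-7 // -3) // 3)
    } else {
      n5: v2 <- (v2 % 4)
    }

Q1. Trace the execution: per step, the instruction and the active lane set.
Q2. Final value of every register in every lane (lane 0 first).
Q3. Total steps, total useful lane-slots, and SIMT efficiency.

step 0: v2 <- (min(v3, v3) + (-9 + v2)) {0,1,2,3}
step 1: eval (lane == 1)             {0,1,2,3}
step 2: v2 <- min(max(lane, v2), 5)  {1}
step 3: v3 <- ((-7 // -3) // 3)      {1}
step 4: v2 <- (v2 % 4)               {0,2,3}

Answer: 5 steps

v2: 3,1,1,0
v3: 0,0,2,3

steps = 5; useful = 13; efficiency = 13/20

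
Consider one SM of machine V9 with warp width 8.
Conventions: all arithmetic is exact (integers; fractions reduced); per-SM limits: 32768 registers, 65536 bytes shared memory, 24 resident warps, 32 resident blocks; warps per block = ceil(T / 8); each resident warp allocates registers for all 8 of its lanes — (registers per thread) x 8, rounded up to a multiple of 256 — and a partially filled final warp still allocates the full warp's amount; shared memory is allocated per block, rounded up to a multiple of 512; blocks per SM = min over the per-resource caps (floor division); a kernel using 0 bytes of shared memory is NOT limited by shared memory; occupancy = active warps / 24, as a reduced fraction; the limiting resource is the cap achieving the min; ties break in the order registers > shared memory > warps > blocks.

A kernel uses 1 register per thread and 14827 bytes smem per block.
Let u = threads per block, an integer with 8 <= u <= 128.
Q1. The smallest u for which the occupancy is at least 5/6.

Answer: u = 33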